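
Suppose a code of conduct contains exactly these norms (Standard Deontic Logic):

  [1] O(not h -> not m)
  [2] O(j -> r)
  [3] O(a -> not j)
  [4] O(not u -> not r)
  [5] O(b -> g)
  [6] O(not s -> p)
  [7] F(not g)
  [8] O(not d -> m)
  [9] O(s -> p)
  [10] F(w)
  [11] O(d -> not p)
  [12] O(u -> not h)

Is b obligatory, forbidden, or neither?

Neither

Premise 5 is O(b -> g); even if O(g) held, inferring O(b) would be affirming the consequent — invalid.
No premise or chain of K-axiom applications forces O(b), and none forces O(not b). So b is neither obligatory nor forbidden under these norms.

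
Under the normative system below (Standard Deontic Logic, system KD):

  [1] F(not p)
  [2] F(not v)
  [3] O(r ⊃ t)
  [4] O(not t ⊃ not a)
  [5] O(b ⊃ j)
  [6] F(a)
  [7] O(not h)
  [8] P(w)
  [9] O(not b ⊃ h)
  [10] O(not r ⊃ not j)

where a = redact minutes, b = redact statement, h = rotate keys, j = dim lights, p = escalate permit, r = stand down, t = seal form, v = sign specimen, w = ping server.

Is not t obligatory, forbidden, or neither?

Premise 7 states O(not h) outright.
Premise 9 is O(not b ⊃ h); contrapositively O(not h ⊃ b). Since O(not h) holds, K gives O(b).
With premise 5, O(b ⊃ j), the K-axiom yields O(j).
Premise 10 is O(not r ⊃ not j); contrapositively O(j ⊃ r). Since O(j) holds, K gives O(r).
From O(r) and premise 3, O(r ⊃ t), we obtain O(t).
Premises 1, 2, 4, 6, 8 do not contribute to this derivation.
Thus O(t), which is F(not t): not t is forbidden.

Forbidden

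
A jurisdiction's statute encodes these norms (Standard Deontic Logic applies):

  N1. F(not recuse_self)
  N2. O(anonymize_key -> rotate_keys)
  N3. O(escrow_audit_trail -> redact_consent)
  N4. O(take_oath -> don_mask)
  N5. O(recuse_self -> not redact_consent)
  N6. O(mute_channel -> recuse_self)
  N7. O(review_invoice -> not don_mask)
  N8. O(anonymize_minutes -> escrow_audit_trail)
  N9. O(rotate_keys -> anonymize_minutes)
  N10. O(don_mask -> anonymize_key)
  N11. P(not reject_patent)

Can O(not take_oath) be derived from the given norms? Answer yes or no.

Premise 1, F(not recuse_self), is equivalent to O(recuse_self).
With premise 5, O(recuse_self -> not redact_consent), the K-axiom yields O(not redact_consent).
Premise 3, O(escrow_audit_trail -> redact_consent), contraposes to O(not redact_consent -> not escrow_audit_trail); with O(not redact_consent) we get O(not escrow_audit_trail).
The contrapositive of premise 8 (O(anonymize_minutes -> escrow_audit_trail)) is O(not escrow_audit_trail -> not anonymize_minutes), and O(not escrow_audit_trail) is already established, so O(not anonymize_minutes).
Premise 9 is O(rotate_keys -> anonymize_minutes); contrapositively O(not anonymize_minutes -> not rotate_keys). Since O(not anonymize_minutes) holds, K gives O(not rotate_keys).
The contrapositive of premise 2 (O(anonymize_key -> rotate_keys)) is O(not rotate_keys -> not anonymize_key), and O(not rotate_keys) is already established, so O(not anonymize_key).
The contrapositive of premise 10 (O(don_mask -> anonymize_key)) is O(not anonymize_key -> not don_mask), and O(not anonymize_key) is already established, so O(not don_mask).
Premise 4 is O(take_oath -> don_mask); contrapositively O(not don_mask -> not take_oath). Since O(not don_mask) holds, K gives O(not take_oath).
Premises 6, 7, 11 do not contribute to this derivation.
So O(not take_oath) follows.

Yes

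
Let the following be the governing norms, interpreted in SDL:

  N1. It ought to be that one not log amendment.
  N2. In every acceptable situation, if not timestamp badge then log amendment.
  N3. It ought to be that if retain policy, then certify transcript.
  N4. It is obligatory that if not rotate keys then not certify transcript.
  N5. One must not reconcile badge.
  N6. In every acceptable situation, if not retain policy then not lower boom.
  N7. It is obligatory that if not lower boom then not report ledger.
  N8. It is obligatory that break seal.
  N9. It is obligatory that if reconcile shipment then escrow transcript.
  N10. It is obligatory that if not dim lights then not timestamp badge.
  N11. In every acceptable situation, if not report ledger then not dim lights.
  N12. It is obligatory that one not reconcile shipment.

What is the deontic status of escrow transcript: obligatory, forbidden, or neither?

Neither

Premise 9 is O(reconcile_shipment → escrow_transcript), but O(reconcile_shipment) is not derivable from the premises, so it does not yield O(escrow_transcript).
No premise or chain of K-axiom applications forces O(escrow_transcript), and none forces O(¬escrow_transcript). So escrow_transcript is neither obligatory nor forbidden under these norms.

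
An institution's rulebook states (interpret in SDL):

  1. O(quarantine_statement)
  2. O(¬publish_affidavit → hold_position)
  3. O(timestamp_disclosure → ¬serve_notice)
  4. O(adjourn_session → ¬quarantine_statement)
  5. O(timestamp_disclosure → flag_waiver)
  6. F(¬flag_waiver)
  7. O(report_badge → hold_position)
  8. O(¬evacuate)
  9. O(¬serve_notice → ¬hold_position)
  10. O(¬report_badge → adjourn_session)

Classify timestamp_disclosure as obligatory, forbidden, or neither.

Premise 1 gives O(quarantine_statement).
Premise 4 is O(adjourn_session → ¬quarantine_statement); contrapositively O(quarantine_statement → ¬adjourn_session). Since O(quarantine_statement) holds, K gives O(¬adjourn_session).
Premise 10 is O(¬report_badge → adjourn_session); contrapositively O(¬adjourn_session → report_badge). Since O(¬adjourn_session) holds, K gives O(report_badge).
Applying K to premise 7 (O(report_badge → hold_position)) and O(report_badge) yields O(hold_position).
Premise 9 is O(¬serve_notice → ¬hold_position); contrapositively O(hold_position → serve_notice). Since O(hold_position) holds, K gives O(serve_notice).
Premise 3, O(timestamp_disclosure → ¬serve_notice), contraposes to O(serve_notice → ¬timestamp_disclosure); with O(serve_notice) we get O(¬timestamp_disclosure).
Premises 2, 5, 6, 8 do not contribute to this derivation.
Thus O(¬timestamp_disclosure), which is F(timestamp_disclosure): timestamp_disclosure is forbidden.

Forbidden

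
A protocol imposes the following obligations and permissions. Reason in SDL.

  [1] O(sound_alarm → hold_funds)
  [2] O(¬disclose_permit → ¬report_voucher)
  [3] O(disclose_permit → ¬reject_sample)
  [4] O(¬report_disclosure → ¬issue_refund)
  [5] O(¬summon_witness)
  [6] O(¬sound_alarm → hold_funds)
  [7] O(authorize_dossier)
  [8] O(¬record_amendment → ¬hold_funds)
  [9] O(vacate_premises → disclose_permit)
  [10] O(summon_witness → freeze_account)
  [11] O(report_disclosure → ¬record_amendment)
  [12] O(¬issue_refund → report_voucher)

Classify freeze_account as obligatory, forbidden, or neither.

Neither

Premise 10 is O(summon_witness → freeze_account), but O(summon_witness) is not derivable from the premises, so it does not yield O(freeze_account).
No premise or chain of K-axiom applications forces O(freeze_account), and none forces O(¬freeze_account). So freeze_account is neither obligatory nor forbidden under these norms.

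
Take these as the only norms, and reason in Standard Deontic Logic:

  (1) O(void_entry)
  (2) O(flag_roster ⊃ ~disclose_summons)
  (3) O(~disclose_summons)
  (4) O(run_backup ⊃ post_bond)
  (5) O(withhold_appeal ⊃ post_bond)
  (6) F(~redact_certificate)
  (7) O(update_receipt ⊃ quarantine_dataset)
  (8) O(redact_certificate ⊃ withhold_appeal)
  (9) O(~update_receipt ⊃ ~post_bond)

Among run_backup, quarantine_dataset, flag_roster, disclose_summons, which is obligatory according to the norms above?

Premise 6 is F(~redact_certificate), i.e. O(redact_certificate).
From O(redact_certificate) and premise 8, O(redact_certificate ⊃ withhold_appeal), we obtain O(withhold_appeal).
From O(withhold_appeal) and premise 5, O(withhold_appeal ⊃ post_bond), we obtain O(post_bond).
Premise 9 is O(~update_receipt ⊃ ~post_bond); contrapositively O(post_bond ⊃ update_receipt). Since O(post_bond) holds, K gives O(update_receipt).
Applying K to premise 7 (O(update_receipt ⊃ quarantine_dataset)) and O(update_receipt) yields O(quarantine_dataset).
So O(quarantine_dataset) holds — quarantine_dataset is obligatory. None of the other listed options is made obligatory by any chain of premises.

quarantine_dataset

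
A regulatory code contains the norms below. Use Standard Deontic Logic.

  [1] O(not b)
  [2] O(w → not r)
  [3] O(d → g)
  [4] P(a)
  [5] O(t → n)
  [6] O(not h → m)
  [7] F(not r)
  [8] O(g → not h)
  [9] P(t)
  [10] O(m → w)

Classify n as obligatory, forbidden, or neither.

Premise 5 is O(t → n), but O(t) is not derivable from the premises (the permission P(t) asserts only not O(not t), not O(t)), so it does not yield O(n).
No premise or chain of K-axiom applications forces O(n), and none forces O(not n). So n is neither obligatory nor forbidden under these norms.

Neither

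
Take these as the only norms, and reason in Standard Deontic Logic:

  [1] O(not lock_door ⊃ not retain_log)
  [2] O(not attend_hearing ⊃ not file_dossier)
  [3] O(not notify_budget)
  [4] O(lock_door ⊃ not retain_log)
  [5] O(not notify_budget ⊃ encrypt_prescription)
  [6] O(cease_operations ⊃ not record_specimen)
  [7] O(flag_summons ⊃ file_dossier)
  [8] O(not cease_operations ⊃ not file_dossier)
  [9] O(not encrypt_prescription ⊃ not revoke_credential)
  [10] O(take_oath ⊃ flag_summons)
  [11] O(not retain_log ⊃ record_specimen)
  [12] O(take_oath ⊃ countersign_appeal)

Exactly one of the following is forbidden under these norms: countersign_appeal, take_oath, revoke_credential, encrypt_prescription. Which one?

By case analysis on not lock_door: premise 1 gives O(not lock_door ⊃ not retain_log) and premise 4 gives O(lock_door ⊃ not retain_log), so O(not retain_log) either way.
From O(not retain_log) and premise 11, O(not retain_log ⊃ record_specimen), we obtain O(record_specimen).
Premise 6, O(cease_operations ⊃ not record_specimen), contraposes to O(record_specimen ⊃ not cease_operations); with O(record_specimen) we get O(not cease_operations).
Applying K to premise 8 (O(not cease_operations ⊃ not file_dossier)) and O(not cease_operations) yields O(not file_dossier).
Premise 7, O(flag_summons ⊃ file_dossier), contraposes to O(not file_dossier ⊃ not flag_summons); with O(not file_dossier) we get O(not flag_summons).
The contrapositive of premise 10 (O(take_oath ⊃ flag_summons)) is O(not flag_summons ⊃ not take_oath), and O(not flag_summons) is already established, so O(not take_oath).
So O(not take_oath) holds, i.e. take_oath is forbidden. None of the other listed options is forbidden under the premises.

take_oath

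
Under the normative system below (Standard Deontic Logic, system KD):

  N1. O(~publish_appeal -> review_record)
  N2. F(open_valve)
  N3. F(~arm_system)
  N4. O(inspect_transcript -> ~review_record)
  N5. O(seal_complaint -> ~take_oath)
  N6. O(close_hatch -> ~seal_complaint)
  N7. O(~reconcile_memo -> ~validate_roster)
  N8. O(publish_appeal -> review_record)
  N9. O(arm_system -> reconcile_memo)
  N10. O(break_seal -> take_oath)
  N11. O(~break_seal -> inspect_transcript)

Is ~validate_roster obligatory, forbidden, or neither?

Neither

Premise 7 is O(~reconcile_memo -> ~validate_roster), but O(~reconcile_memo) is not derivable from the premises, so it does not yield O(~validate_roster).
No premise or chain of K-axiom applications forces O(~validate_roster), and none forces O(validate_roster). So ~validate_roster is neither obligatory nor forbidden under these norms.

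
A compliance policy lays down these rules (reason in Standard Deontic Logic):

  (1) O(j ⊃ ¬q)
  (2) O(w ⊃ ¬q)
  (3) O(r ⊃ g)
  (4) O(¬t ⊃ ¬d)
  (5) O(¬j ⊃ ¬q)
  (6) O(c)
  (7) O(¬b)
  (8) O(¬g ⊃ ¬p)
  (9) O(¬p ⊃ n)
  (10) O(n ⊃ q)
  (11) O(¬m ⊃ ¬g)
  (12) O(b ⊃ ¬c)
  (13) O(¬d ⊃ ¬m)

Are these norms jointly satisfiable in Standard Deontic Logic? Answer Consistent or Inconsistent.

Consistent

Premise 12 is O(b ⊃ ¬c), but O(b) is not derivable from the premises, so it does not yield O(¬c).
So O(¬c) is not derivable, and the apparent clash with O(c) does not arise.
A world satisfying every obligation exists (e.g. b=false, c=true, d=true, g=true, j=false, m=true, n=false, p=true, q=false, r=false, t=true, w=false); no atom is both obligatory and forbidden, so the set is consistent.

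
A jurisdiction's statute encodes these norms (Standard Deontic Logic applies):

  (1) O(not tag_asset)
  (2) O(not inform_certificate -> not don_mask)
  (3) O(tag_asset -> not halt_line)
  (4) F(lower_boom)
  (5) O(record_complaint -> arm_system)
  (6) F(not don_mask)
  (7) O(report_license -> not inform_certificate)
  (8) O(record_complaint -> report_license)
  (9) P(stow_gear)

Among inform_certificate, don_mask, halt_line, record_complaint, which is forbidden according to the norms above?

record_complaint

Premise 6 is F(not don_mask), i.e. O(don_mask).
Premise 2, O(not inform_certificate -> not don_mask), contraposes to O(don_mask -> inform_certificate); with O(don_mask) we get O(inform_certificate).
Premise 7, O(report_license -> not inform_certificate), contraposes to O(inform_certificate -> not report_license); with O(inform_certificate) we get O(not report_license).
Premise 8 is O(record_complaint -> report_license); contrapositively O(not report_license -> not record_complaint). Since O(not report_license) holds, K gives O(not record_complaint).
So O(not record_complaint) holds, i.e. record_complaint is forbidden. None of the other listed options is forbidden under the premises.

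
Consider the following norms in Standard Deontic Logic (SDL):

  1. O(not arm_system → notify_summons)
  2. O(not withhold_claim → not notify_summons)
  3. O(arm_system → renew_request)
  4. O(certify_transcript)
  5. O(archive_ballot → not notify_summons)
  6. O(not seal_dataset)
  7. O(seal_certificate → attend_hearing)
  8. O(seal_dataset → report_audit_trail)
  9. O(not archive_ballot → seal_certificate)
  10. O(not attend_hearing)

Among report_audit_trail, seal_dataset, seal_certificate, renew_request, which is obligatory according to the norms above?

Premise 10 gives O(not attend_hearing).
Premise 7, O(seal_certificate → attend_hearing), contraposes to O(not attend_hearing → not seal_certificate); with O(not attend_hearing) we get O(not seal_certificate).
Premise 9 is O(not archive_ballot → seal_certificate); contrapositively O(not seal_certificate → archive_ballot). Since O(not seal_certificate) holds, K gives O(archive_ballot).
From O(archive_ballot) and premise 5, O(archive_ballot → not notify_summons), we obtain O(not notify_summons).
The contrapositive of premise 1 (O(not arm_system → notify_summons)) is O(not notify_summons → arm_system), and O(not notify_summons) is already established, so O(arm_system).
Applying K to premise 3 (O(arm_system → renew_request)) and O(arm_system) yields O(renew_request).
So O(renew_request) holds — renew_request is obligatory. None of the other listed options is made obligatory by any chain of premises.

renew_request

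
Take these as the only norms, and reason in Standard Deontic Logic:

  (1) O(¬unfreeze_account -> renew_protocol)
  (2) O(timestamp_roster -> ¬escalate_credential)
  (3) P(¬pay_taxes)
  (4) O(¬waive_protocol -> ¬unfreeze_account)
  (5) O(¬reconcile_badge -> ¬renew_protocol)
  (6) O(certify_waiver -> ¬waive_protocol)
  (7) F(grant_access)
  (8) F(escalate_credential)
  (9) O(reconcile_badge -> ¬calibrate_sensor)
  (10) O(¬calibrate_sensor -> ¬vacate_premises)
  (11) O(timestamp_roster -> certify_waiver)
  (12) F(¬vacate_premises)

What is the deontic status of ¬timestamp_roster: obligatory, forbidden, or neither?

Obligatory

Premise 12 is F(¬vacate_premises), i.e. O(vacate_premises).
The contrapositive of premise 10 (O(¬calibrate_sensor -> ¬vacate_premises)) is O(vacate_premises -> calibrate_sensor), and O(vacate_premises) is already established, so O(calibrate_sensor).
Premise 9, O(reconcile_badge -> ¬calibrate_sensor), contraposes to O(calibrate_sensor -> ¬reconcile_badge); with O(calibrate_sensor) we get O(¬reconcile_badge).
Applying K to premise 5 (O(¬reconcile_badge -> ¬renew_protocol)) and O(¬reconcile_badge) yields O(¬renew_protocol).
Premise 1, O(¬unfreeze_account -> renew_protocol), contraposes to O(¬renew_protocol -> unfreeze_account); with O(¬renew_protocol) we get O(unfreeze_account).
Premise 4 is O(¬waive_protocol -> ¬unfreeze_account); contrapositively O(unfreeze_account -> waive_protocol). Since O(unfreeze_account) holds, K gives O(waive_protocol).
Premise 6 is O(certify_waiver -> ¬waive_protocol); contrapositively O(waive_protocol -> ¬certify_waiver). Since O(waive_protocol) holds, K gives O(¬certify_waiver).
Premise 11, O(timestamp_roster -> certify_waiver), contraposes to O(¬certify_waiver -> ¬timestamp_roster); with O(¬certify_waiver) we get O(¬timestamp_roster).
Premises 2, 3, 7, 8 do not contribute to this derivation.
Hence ¬timestamp_roster is obligatory.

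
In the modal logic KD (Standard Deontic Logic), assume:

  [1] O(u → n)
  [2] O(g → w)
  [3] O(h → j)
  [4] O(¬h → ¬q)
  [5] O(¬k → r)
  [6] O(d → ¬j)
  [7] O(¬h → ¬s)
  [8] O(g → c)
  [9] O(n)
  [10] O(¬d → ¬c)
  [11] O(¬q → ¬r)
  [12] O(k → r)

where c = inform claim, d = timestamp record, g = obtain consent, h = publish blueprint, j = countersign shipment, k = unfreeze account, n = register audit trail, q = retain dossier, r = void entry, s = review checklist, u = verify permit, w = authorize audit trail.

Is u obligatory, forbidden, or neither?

Neither

Premise 1 is O(u → n); even if O(n) held, inferring O(u) would be affirming the consequent — invalid.
No premise or chain of K-axiom applications forces O(u), and none forces O(¬u). So u is neither obligatory nor forbidden under these norms.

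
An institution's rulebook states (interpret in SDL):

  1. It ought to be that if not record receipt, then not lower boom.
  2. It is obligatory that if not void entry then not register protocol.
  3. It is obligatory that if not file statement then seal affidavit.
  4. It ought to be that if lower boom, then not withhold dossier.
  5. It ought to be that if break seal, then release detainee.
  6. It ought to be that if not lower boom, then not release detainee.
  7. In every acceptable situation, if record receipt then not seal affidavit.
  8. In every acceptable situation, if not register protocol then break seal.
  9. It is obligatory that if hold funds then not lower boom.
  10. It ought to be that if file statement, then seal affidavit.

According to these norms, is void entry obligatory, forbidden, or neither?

By case analysis on file_statement: premise 10 gives O(file_statement → seal_affidavit) and premise 3 gives O(¬file_statement → seal_affidavit), so O(seal_affidavit) either way.
Premise 7, O(record_receipt → ¬seal_affidavit), contraposes to O(seal_affidavit → ¬record_receipt); with O(seal_affidavit) we get O(¬record_receipt).
From O(¬record_receipt) and premise 1, O(¬record_receipt → ¬lower_boom), we obtain O(¬lower_boom).
Applying K to premise 6 (O(¬lower_boom → ¬release_detainee)) and O(¬lower_boom) yields O(¬release_detainee).
Premise 5, O(break_seal → release_detainee), contraposes to O(¬release_detainee → ¬break_seal); with O(¬release_detainee) we get O(¬break_seal).
The contrapositive of premise 8 (O(¬register_protocol → break_seal)) is O(¬break_seal → register_protocol), and O(¬break_seal) is already established, so O(register_protocol).
The contrapositive of premise 2 (O(¬void_entry → ¬register_protocol)) is O(register_protocol → void_entry), and O(register_protocol) is already established, so O(void_entry).
Premises 4, 9 do not contribute to this derivation.
Hence void_entry is obligatory.

Obligatory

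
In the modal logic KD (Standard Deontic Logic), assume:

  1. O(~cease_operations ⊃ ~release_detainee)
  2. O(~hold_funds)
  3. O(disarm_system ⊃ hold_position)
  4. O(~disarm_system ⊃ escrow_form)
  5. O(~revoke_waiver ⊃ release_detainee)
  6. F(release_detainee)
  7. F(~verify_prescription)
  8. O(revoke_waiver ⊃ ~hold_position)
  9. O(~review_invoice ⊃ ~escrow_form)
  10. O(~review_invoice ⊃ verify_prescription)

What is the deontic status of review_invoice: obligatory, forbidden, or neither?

Obligatory

Premise 6, F(release_detainee), is equivalent to O(~release_detainee).
The contrapositive of premise 5 (O(~revoke_waiver ⊃ release_detainee)) is O(~release_detainee ⊃ revoke_waiver), and O(~release_detainee) is already established, so O(revoke_waiver).
From O(revoke_waiver) and premise 8, O(revoke_waiver ⊃ ~hold_position), we obtain O(~hold_position).
The contrapositive of premise 3 (O(disarm_system ⊃ hold_position)) is O(~hold_position ⊃ ~disarm_system), and O(~hold_position) is already established, so O(~disarm_system).
Applying K to premise 4 (O(~disarm_system ⊃ escrow_form)) and O(~disarm_system) yields O(escrow_form).
The contrapositive of premise 9 (O(~review_invoice ⊃ ~escrow_form)) is O(escrow_form ⊃ review_invoice), and O(escrow_form) is already established, so O(review_invoice).
Premises 1, 2, 7, 10 do not contribute to this derivation.
Hence review_invoice is obligatory.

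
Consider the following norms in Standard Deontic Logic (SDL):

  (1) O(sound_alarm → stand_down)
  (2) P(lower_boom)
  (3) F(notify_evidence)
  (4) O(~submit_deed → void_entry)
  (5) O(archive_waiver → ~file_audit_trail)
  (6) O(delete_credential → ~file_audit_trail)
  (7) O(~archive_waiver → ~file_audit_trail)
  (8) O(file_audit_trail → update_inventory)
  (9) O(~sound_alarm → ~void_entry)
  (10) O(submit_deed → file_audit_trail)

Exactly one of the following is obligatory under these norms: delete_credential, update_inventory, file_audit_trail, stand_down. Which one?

By case analysis on archive_waiver: premise 5 gives O(archive_waiver → ~file_audit_trail) and premise 7 gives O(~archive_waiver → ~file_audit_trail), so O(~file_audit_trail) either way.
Premise 10, O(submit_deed → file_audit_trail), contraposes to O(~file_audit_trail → ~submit_deed); with O(~file_audit_trail) we get O(~submit_deed).
Applying K to premise 4 (O(~submit_deed → void_entry)) and O(~submit_deed) yields O(void_entry).
Premise 9 is O(~sound_alarm → ~void_entry); contrapositively O(void_entry → sound_alarm). Since O(void_entry) holds, K gives O(sound_alarm).
Premise 1 is O(sound_alarm → stand_down); since O(sound_alarm), deontic closure gives O(stand_down).
So O(stand_down) holds — stand_down is obligatory. None of the other listed options is made obligatory by any chain of premises.

stand_down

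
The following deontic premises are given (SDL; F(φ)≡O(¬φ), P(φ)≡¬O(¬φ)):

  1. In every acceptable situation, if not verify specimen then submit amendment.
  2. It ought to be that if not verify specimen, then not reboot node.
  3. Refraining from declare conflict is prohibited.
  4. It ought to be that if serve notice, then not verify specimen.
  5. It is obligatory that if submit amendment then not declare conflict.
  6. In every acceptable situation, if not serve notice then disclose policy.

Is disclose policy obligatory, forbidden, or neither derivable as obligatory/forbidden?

Premise 3, F(¬declare_conflict), is equivalent to O(declare_conflict).
Premise 5 is O(submit_amendment → ¬declare_conflict); contrapositively O(declare_conflict → ¬submit_amendment). Since O(declare_conflict) holds, K gives O(¬submit_amendment).
Premise 1, O(¬verify_specimen → submit_amendment), contraposes to O(¬submit_amendment → verify_specimen); with O(¬submit_amendment) we get O(verify_specimen).
The contrapositive of premise 4 (O(serve_notice → ¬verify_specimen)) is O(verify_specimen → ¬serve_notice), and O(verify_specimen) is already established, so O(¬serve_notice).
Applying K to premise 6 (O(¬serve_notice → disclose_policy)) and O(¬serve_notice) yields O(disclose_policy).
Premise 2 does not contribute to this derivation.
Hence disclose_policy is obligatory.

Obligatory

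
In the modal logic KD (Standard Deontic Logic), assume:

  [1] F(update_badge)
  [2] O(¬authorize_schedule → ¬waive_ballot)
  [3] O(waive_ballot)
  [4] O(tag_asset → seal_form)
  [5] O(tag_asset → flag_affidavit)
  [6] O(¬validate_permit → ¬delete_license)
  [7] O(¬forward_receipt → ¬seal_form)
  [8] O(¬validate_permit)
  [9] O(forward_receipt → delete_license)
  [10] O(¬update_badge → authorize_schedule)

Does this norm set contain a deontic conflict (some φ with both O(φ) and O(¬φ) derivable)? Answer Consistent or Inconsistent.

Premise 2 is O(¬authorize_schedule → ¬waive_ballot), but O(¬authorize_schedule) is not derivable from the premises, so it does not yield O(¬waive_ballot).
So O(¬waive_ballot) is not derivable, and the apparent clash with O(waive_ballot) does not arise.
A world satisfying every obligation exists (e.g. authorize_schedule=true, delete_license=false, flag_affidavit=false, forward_receipt=false, seal_form=false, tag_asset=false, update_badge=false, validate_permit=false, waive_ballot=true); no atom is both obligatory and forbidden, so the set is consistent.

Consistent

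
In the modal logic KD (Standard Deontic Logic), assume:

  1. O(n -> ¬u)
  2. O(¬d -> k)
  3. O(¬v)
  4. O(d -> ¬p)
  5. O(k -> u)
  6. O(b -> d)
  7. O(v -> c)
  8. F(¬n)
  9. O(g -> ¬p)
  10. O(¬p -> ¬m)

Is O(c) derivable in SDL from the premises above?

No

Premise 7 is O(v -> c), but O(v) is not derivable from the premises, so it does not yield O(c).
No other premise forces O(c). An ideal world satisfying every premise can still have c false, so O(c) is not derivable.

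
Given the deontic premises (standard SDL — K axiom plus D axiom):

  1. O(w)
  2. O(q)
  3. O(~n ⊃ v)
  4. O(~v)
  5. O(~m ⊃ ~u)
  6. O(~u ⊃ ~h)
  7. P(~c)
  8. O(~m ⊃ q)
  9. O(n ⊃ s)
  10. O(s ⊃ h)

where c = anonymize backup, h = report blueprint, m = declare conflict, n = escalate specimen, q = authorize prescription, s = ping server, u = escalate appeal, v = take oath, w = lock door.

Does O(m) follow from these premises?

Premise 4 gives O(~v).
Premise 3 is O(~n ⊃ v); contrapositively O(~v ⊃ n). Since O(~v) holds, K gives O(n).
From O(n) and premise 9, O(n ⊃ s), we obtain O(s).
With premise 10, O(s ⊃ h), the K-axiom yields O(h).
Premise 6, O(~u ⊃ ~h), contraposes to O(h ⊃ u); with O(h) we get O(u).
Premise 5 is O(~m ⊃ ~u); contrapositively O(u ⊃ m). Since O(u) holds, K gives O(m).
Premises 1, 2, 7, 8 do not contribute to this derivation.
So O(m) follows.

Yes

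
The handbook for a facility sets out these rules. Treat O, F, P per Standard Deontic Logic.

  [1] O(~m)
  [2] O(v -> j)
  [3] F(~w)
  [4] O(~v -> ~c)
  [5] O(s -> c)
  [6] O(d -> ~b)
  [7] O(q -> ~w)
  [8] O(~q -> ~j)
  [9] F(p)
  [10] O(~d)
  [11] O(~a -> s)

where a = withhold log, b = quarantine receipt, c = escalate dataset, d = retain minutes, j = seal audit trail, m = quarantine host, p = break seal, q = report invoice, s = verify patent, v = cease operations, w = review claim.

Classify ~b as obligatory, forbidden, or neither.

Neither

Premise 6 is O(d -> ~b), but O(d) is not derivable from the premises, so it does not yield O(~b).
No premise or chain of K-axiom applications forces O(~b), and none forces O(b). So ~b is neither obligatory nor forbidden under these norms.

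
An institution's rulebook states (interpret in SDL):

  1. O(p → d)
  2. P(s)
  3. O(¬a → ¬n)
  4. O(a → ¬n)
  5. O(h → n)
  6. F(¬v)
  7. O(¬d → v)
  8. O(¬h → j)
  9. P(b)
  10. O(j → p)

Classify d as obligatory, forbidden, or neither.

Obligatory

Premises 4 and 3 are O(a → ¬n) and O(¬a → ¬n); every ideal world satisfies a or ¬a, so in either case ¬n holds — hence O(¬n).
Premise 5, O(h → n), contraposes to O(¬n → ¬h); with O(¬n) we get O(¬h).
Applying K to premise 8 (O(¬h → j)) and O(¬h) yields O(j).
With premise 10, O(j → p), the K-axiom yields O(p).
Applying K to premise 1 (O(p → d)) and O(p) yields O(d).
Premises 2, 6, 7, 9 do not contribute to this derivation.
Hence d is obligatory.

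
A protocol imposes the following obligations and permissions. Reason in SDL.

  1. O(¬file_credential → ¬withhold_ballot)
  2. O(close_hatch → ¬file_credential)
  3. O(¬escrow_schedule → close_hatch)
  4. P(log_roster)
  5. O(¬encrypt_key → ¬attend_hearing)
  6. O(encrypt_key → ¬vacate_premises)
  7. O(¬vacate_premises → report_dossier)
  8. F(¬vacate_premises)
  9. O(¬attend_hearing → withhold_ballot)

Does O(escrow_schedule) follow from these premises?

F(¬vacate_premises) at premise 8 means O(vacate_premises).
Premise 6, O(encrypt_key → ¬vacate_premises), contraposes to O(vacate_premises → ¬encrypt_key); with O(vacate_premises) we get O(¬encrypt_key).
With premise 5, O(¬encrypt_key → ¬attend_hearing), the K-axiom yields O(¬attend_hearing).
With premise 9, O(¬attend_hearing → withhold_ballot), the K-axiom yields O(withhold_ballot).
The contrapositive of premise 1 (O(¬file_credential → ¬withhold_ballot)) is O(withhold_ballot → file_credential), and O(withhold_ballot) is already established, so O(file_credential).
Premise 2 is O(close_hatch → ¬file_credential); contrapositively O(file_credential → ¬close_hatch). Since O(file_credential) holds, K gives O(¬close_hatch).
Premise 3 is O(¬escrow_schedule → close_hatch); contrapositively O(¬close_hatch → escrow_schedule). Since O(¬close_hatch) holds, K gives O(escrow_schedule).
Premises 4, 7 do not contribute to this derivation.
So O(escrow_schedule) follows.

Yes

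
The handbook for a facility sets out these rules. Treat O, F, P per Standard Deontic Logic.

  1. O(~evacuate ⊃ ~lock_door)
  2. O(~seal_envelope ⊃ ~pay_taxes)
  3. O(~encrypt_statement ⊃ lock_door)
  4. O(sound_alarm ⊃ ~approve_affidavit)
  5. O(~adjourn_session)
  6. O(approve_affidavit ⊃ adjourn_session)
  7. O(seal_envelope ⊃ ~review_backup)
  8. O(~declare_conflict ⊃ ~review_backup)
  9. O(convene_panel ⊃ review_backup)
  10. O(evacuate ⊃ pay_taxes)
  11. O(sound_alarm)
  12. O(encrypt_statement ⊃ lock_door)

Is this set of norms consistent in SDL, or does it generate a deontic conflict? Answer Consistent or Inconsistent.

Premise 6 is O(approve_affidavit ⊃ adjourn_session), but O(approve_affidavit) is not derivable from the premises, so it does not yield O(adjourn_session).
So O(adjourn_session) is not derivable, and the apparent clash with O(~adjourn_session) does not arise.
A world satisfying every obligation exists (e.g. adjourn_session=false, approve_affidavit=false, convene_panel=false, declare_conflict=false, encrypt_statement=false, evacuate=true, lock_door=true, pay_taxes=true, review_backup=false, seal_envelope=true, sound_alarm=true); no atom is both obligatory and forbidden, so the set is consistent.

Consistent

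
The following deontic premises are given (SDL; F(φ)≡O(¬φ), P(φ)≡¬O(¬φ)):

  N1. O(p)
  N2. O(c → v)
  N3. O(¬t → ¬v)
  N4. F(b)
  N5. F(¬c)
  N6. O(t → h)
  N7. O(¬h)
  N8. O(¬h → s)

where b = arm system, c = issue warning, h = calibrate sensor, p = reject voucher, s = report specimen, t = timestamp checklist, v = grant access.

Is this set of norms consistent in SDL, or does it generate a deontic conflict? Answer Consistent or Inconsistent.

Inconsistent

F(¬c) at premise 5 means O(c).
With premise 2, O(c → v), the K-axiom yields O(v).
Premise 3 is O(¬t → ¬v); contrapositively O(v → t). Since O(v) holds, K gives O(t).
With premise 6, O(t → h), the K-axiom yields O(h).
However, premise 7 gives O(¬h).
We now have both O(h) and O(¬h) — h is simultaneously obligatory and forbidden, violating the D-axiom.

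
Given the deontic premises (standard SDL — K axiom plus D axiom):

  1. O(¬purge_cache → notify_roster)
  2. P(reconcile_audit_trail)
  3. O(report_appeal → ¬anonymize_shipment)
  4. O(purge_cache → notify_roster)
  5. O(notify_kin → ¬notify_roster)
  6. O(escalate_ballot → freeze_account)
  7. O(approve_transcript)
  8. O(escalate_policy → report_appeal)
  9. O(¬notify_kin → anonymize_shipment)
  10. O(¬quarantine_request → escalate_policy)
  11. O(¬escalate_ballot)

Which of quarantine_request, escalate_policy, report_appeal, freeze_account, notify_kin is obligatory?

quarantine_request

By case analysis on purge_cache: premise 4 gives O(purge_cache → notify_roster) and premise 1 gives O(¬purge_cache → notify_roster), so O(notify_roster) either way.
Premise 5, O(notify_kin → ¬notify_roster), contraposes to O(notify_roster → ¬notify_kin); with O(notify_roster) we get O(¬notify_kin).
Premise 9 is O(¬notify_kin → anonymize_shipment); since O(¬notify_kin), deontic closure gives O(anonymize_shipment).
Premise 3 is O(report_appeal → ¬anonymize_shipment); contrapositively O(anonymize_shipment → ¬report_appeal). Since O(anonymize_shipment) holds, K gives O(¬report_appeal).
The contrapositive of premise 8 (O(escalate_policy → report_appeal)) is O(¬report_appeal → ¬escalate_policy), and O(¬report_appeal) is already established, so O(¬escalate_policy).
Premise 10 is O(¬quarantine_request → escalate_policy); contrapositively O(¬escalate_policy → quarantine_request). Since O(¬escalate_policy) holds, K gives O(quarantine_request).
So O(quarantine_request) holds — quarantine_request is obligatory. None of the other listed options is made obligatory by any chain of premises.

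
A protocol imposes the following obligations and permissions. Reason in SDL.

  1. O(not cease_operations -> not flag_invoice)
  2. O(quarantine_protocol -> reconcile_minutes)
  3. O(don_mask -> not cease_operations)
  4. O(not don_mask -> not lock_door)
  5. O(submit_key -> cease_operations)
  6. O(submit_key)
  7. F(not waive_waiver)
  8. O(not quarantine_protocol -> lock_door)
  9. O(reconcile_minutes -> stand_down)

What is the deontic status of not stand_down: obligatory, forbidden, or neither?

Forbidden

Premise 6 gives O(submit_key).
With premise 5, O(submit_key -> cease_operations), the K-axiom yields O(cease_operations).
Premise 3 is O(don_mask -> not cease_operations); contrapositively O(cease_operations -> not don_mask). Since O(cease_operations) holds, K gives O(not don_mask).
Applying K to premise 4 (O(not don_mask -> not lock_door)) and O(not don_mask) yields O(not lock_door).
The contrapositive of premise 8 (O(not quarantine_protocol -> lock_door)) is O(not lock_door -> quarantine_protocol), and O(not lock_door) is already established, so O(quarantine_protocol).
Premise 2 is O(quarantine_protocol -> reconcile_minutes); since O(quarantine_protocol), deontic closure gives O(reconcile_minutes).
Premise 9 is O(reconcile_minutes -> stand_down); since O(reconcile_minutes), deontic closure gives O(stand_down).
Premises 1, 7 do not contribute to this derivation.
Thus O(stand_down), which is F(not stand_down): not stand_down is forbidden.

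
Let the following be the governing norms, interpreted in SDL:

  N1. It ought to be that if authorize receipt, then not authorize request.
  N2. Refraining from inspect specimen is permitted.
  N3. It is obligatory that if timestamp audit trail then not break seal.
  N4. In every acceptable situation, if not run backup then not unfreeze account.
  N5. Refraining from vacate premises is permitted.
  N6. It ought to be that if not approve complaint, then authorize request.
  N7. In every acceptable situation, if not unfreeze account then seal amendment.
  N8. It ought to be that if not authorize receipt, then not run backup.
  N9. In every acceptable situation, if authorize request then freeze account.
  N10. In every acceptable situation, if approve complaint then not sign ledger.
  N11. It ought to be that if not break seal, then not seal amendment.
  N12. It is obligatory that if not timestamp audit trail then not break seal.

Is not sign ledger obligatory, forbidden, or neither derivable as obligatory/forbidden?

Obligatory

Premises 3 and 12 cover both cases: O(timestamp_audit_trail → ¬break_seal) and O(¬timestamp_audit_trail → ¬break_seal). Since timestamp_audit_trail ∨ ¬timestamp_audit_trail is a tautology, O(¬break_seal) follows.
With premise 11, O(¬break_seal → ¬seal_amendment), the K-axiom yields O(¬seal_amendment).
Premise 7, O(¬unfreeze_account → seal_amendment), contraposes to O(¬seal_amendment → unfreeze_account); with O(¬seal_amendment) we get O(unfreeze_account).
The contrapositive of premise 4 (O(¬run_backup → ¬unfreeze_account)) is O(unfreeze_account → run_backup), and O(unfreeze_account) is already established, so O(run_backup).
Premise 8, O(¬authorize_receipt → ¬run_backup), contraposes to O(run_backup → authorize_receipt); with O(run_backup) we get O(authorize_receipt).
With premise 1, O(authorize_receipt → ¬authorize_request), the K-axiom yields O(¬authorize_request).
Premise 6, O(¬approve_complaint → authorize_request), contraposes to O(¬authorize_request → approve_complaint); with O(¬authorize_request) we get O(approve_complaint).
From O(approve_complaint) and premise 10, O(approve_complaint → ¬sign_ledger), we obtain O(¬sign_ledger).
Premises 2, 5, 9 do not contribute to this derivation.
Hence ¬sign_ledger is obligatory.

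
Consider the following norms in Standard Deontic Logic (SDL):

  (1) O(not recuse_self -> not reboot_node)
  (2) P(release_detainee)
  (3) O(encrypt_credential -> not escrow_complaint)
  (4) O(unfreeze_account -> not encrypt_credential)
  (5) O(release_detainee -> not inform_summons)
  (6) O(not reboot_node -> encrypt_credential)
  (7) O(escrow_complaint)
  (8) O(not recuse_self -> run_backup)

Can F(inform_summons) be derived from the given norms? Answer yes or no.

No

Premise 5 is O(release_detainee -> not inform_summons), but O(release_detainee) is not derivable from the premises (the permission P(release_detainee) asserts only not O(not release_detainee), not O(release_detainee)), so it does not yield O(not inform_summons).
No other premise forces O(not inform_summons). An ideal world satisfying every premise can still have inform_summons true, so F(inform_summons) is not derivable.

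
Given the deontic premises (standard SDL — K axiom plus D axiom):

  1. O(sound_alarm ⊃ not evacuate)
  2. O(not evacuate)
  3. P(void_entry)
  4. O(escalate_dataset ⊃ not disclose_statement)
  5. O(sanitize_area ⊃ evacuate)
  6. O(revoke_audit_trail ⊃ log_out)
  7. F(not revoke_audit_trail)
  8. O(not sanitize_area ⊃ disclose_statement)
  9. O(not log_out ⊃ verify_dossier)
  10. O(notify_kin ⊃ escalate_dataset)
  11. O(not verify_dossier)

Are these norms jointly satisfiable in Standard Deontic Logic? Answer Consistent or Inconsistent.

Consistent

Premise 9 is O(not log_out ⊃ verify_dossier), but O(not log_out) is not derivable from the premises, so it does not yield O(verify_dossier).
So O(verify_dossier) is not derivable, and the apparent clash with O(not verify_dossier) does not arise.
A world satisfying every obligation exists (e.g. disclose_statement=true, escalate_dataset=false, evacuate=false, log_out=true, notify_kin=false, revoke_audit_trail=true, sanitize_area=false, sound_alarm=false, verify_dossier=false, void_entry=false); no atom is both obligatory and forbidden, so the set is consistent.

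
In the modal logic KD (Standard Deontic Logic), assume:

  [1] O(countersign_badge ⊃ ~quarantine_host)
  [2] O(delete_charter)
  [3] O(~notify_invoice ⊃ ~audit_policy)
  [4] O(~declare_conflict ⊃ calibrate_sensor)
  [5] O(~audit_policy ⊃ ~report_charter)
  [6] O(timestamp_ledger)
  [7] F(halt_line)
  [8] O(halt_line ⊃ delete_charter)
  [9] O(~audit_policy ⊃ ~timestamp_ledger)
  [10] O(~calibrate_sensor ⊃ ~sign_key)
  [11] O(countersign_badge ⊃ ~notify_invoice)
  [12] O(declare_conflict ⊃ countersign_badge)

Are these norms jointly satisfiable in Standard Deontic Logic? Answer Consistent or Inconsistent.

Consistent

Premise 8 is O(halt_line ⊃ delete_charter); even if O(delete_charter) held, inferring O(halt_line) would be affirming the consequent — invalid.
So O(halt_line) is not derivable, and the apparent clash with O(~halt_line) does not arise.
A world satisfying every obligation exists (e.g. audit_policy=true, calibrate_sensor=true, countersign_badge=false, declare_conflict=false, delete_charter=true, halt_line=false, notify_invoice=true, quarantine_host=false, report_charter=false, sign_key=false, timestamp_ledger=true); no atom is both obligatory and forbidden, so the set is consistent.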